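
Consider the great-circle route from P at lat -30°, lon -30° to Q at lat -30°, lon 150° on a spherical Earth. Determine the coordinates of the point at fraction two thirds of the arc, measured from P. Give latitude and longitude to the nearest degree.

≈ lat -70°, lon 150°

Write both endpoints as unit vectors p₁, p₂ with components (cos φ cos λ, cos φ sin λ, sin φ).
The central angle between the endpoints is δ = arccos(p₁·p₂) ≈ 2.094 rad (120.0°).
Interpolate at f = 2/3 with slerp weights a = sin((1−f)δ)/sin δ ≈ 0.742, b = sin(fδ)/sin δ ≈ 1.137.
p = a·p₁ + b·p₂ ≈ (-0.296, 0.171, -0.940); φ = arcsin(p_z) ≈ -70.00°, λ = atan2(p_y, p_x) ≈ 150.00°.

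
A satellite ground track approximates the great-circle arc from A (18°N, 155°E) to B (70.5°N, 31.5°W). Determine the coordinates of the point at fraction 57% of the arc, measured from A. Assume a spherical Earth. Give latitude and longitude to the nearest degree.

Write both endpoints as unit vectors p₁, p₂ with components (cos φ cos λ, cos φ sin λ, sin φ).
The central angle between the endpoints is δ = arccos(p₁·p₂) ≈ 1.595 rad (91.4°).
Interpolate at f = 0.57 with slerp weights a = sin((1−f)δ)/sin δ ≈ 0.633, b = sin(fδ)/sin δ ≈ 0.789.
p = a·p₁ + b·p₂ ≈ (-0.321, 0.117, 0.940); φ = arcsin(p_z) ≈ 70.00°, λ = atan2(p_y, p_x) ≈ 160.00°.

≈ (70°N, 160°E)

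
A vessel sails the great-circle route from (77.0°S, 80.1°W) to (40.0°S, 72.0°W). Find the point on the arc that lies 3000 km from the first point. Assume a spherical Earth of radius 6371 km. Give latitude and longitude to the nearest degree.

≈ (50°S, 73°W)

From cos δ = sin φ₁ sin φ₂ + cos φ₁ cos φ₂ cos Δλ, the central angle is δ ≈ 0.649 rad (37.2°). The total great-circle distance is δ·R ≈ 0.649 × 6371 ≈ 4132 km, so the target fraction is f = 3000/4132 ≈ 0.726.
Interpolate at f ≈ 0.726 with slerp weights a = sin((1−f)δ)/sin δ ≈ 0.293, b = sin(fδ)/sin δ ≈ 0.751.
p = a·p₁ + b·p₂ ≈ (0.189, -0.612, -0.768); φ = arcsin(p_z) ≈ -50.17°, λ = atan2(p_y, p_x) ≈ -72.83°.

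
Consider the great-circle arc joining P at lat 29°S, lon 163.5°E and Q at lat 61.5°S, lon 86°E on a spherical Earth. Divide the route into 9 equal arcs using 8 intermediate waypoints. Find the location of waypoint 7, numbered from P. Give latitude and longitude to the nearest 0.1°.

Write both endpoints as unit vectors p₁, p₂ with components (cos φ cos λ, cos φ sin λ, sin φ).
The central angle between the endpoints is δ = arccos(p₁·p₂) ≈ 1.028 rad (58.9°).
Interpolate at f = 7/9 with slerp weights a = sin((1−f)δ)/sin δ ≈ 0.264, b = sin(fδ)/sin δ ≈ 0.837.
p = a·p₁ + b·p₂ ≈ (-0.194, 0.464, -0.864); φ = arcsin(p_z) ≈ -59.79°, λ = atan2(p_y, p_x) ≈ 112.67°.

≈ lat 59.8°S, lon 112.7°E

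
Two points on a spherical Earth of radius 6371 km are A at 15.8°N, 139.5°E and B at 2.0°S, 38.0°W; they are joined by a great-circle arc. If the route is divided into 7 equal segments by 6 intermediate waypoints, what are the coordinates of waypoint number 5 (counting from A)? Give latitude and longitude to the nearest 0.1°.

The haversine formula gives a central angle δ ≈ 2.897 rad (166.0°) between the endpoints.
Interpolate at f = 5/7 with slerp weights a = sin((1−f)δ)/sin δ ≈ 3.040, b = sin(fδ)/sin δ ≈ 3.626.
p = a·p₁ + b·p₂ ≈ (0.631, -0.331, 0.701); φ = arcsin(p_z) ≈ 44.52°, λ = atan2(p_y, p_x) ≈ -27.69°.

≈ 44.5°N, 27.7°W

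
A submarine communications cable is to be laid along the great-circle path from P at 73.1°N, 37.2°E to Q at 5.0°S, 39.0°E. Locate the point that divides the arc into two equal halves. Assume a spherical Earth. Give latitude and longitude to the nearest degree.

Write both endpoints as unit vectors p₁, p₂ with components (cos φ cos λ, cos φ sin λ, sin φ).
The central angle between the endpoints is δ = arccos(p₁·p₂) ≈ 1.363 rad (78.1°).
Interpolate at f = 1/2 with slerp weights a = sin((1−f)δ)/sin δ ≈ 0.644, b = sin(fδ)/sin δ ≈ 0.644.
p = a·p₁ + b·p₂ ≈ (0.648, 0.517, 0.560); φ = arcsin(p_z) ≈ 34.05°, λ = atan2(p_y, p_x) ≈ 38.59°.

≈ 34°N, 39°E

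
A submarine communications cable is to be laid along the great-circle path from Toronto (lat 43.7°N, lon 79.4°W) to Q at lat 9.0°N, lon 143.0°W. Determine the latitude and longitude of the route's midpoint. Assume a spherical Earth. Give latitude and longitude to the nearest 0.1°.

≈ lat 30.1°N, lon 116.7°W

Convert each endpoint to a unit vector on the sphere (x = cos φ cos λ, y = cos φ sin λ, z = sin φ).
The central angle between the endpoints is δ = arccos(p₁·p₂) ≈ 1.131 rad (64.8°).
Interpolate at f = 1/2 with slerp weights a = sin((1−f)δ)/sin δ ≈ 0.592, b = sin(fδ)/sin δ ≈ 0.592.
p = a·p₁ + b·p₂ ≈ (-0.388, -0.773, 0.502); φ = arcsin(p_z) ≈ 30.12°, λ = atan2(p_y, p_x) ≈ -116.68°.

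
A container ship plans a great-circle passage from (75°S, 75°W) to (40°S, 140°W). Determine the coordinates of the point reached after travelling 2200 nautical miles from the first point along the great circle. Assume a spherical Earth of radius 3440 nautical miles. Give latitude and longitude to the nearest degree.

Write both endpoints as unit vectors p₁, p₂ with components (cos φ cos λ, cos φ sin λ, sin φ).
The central angle between the endpoints is δ = arccos(p₁·p₂) ≈ 0.789 rad (45.2°). The total great-circle distance is δ·R ≈ 0.789 × 3440 ≈ 2714 nmi, so the target fraction is f = 2200/2714 ≈ 0.811.
Interpolate at f ≈ 0.811 with slerp weights a = sin((1−f)δ)/sin δ ≈ 0.210, b = sin(fδ)/sin δ ≈ 0.841.
p = a·p₁ + b·p₂ ≈ (-0.480, -0.467, -0.743); φ = arcsin(p_z) ≈ -48.00°, λ = atan2(p_y, p_x) ≈ -135.79°.

≈ (48°S, 136°W)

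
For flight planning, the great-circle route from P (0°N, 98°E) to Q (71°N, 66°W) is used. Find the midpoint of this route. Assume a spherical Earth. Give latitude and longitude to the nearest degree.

≈ (54°N, 91°E)

The haversine formula gives a central angle δ ≈ 1.889 rad (108.2°) between the endpoints.
Interpolate at f = 1/2 with slerp weights a = sin((1−f)δ)/sin δ ≈ 0.853, b = sin(fδ)/sin δ ≈ 0.853.
p = a·p₁ + b·p₂ ≈ (-0.006, 0.591, 0.807); φ = arcsin(p_z) ≈ 53.77°, λ = atan2(p_y, p_x) ≈ 90.56°.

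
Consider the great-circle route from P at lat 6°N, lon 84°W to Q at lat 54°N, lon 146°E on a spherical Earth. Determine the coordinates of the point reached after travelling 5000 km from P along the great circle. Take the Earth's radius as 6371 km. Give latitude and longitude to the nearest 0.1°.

From cos δ = sin φ₁ sin φ₂ + cos φ₁ cos φ₂ cos Δλ, the central angle is δ ≈ 1.866 rad (106.9°). The total great-circle distance is δ·R ≈ 1.866 × 6371 ≈ 11890 km, so the target fraction is f = 5000/11890 ≈ 0.421.
Interpolate at f ≈ 0.421 with slerp weights a = sin((1−f)δ)/sin δ ≈ 0.923, b = sin(fδ)/sin δ ≈ 0.739.
p = a·p₁ + b·p₂ ≈ (-0.264, -0.670, 0.694); φ = arcsin(p_z) ≈ 43.95°, λ = atan2(p_y, p_x) ≈ -111.52°.

≈ lat 44.0°N, lon 111.5°W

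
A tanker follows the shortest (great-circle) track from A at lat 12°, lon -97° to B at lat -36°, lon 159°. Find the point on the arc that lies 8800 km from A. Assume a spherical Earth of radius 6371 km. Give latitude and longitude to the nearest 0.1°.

≈ lat -30.1°, lon -166.8°

Convert each endpoint to a unit vector on the sphere (x = cos φ cos λ, y = cos φ sin λ, z = sin φ).
The central angle between the endpoints is δ = arccos(p₁·p₂) ≈ 1.890 rad (108.3°). The total great-circle distance is δ·R ≈ 1.890 × 6371 ≈ 12040 km, so the target fraction is f = 8800/12040 ≈ 0.731.
Interpolate at f ≈ 0.731 with slerp weights a = sin((1−f)δ)/sin δ ≈ 0.513, b = sin(fδ)/sin δ ≈ 1.034.
p = a·p₁ + b·p₂ ≈ (-0.842, -0.198, -0.501); φ = arcsin(p_z) ≈ -30.09°, λ = atan2(p_y, p_x) ≈ -166.77°.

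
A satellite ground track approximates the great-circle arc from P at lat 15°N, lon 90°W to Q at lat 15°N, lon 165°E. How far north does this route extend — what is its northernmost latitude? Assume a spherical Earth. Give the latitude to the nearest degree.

≈ 24°N

The great circle lies in the plane with unit normal n̂ = (p₁ × p₂)/|p₁ × p₂|.
Here n̂_z ≈ -0.915; the vertex latitude is φ_max = arccos|n̂_z| ≈ 23.8°.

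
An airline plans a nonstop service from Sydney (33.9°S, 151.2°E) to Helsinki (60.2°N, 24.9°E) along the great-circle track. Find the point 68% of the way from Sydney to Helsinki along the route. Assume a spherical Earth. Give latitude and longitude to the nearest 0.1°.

Write both endpoints as unit vectors p₁, p₂ with components (cos φ cos λ, cos φ sin λ, sin φ).
The central angle between the endpoints is δ = arccos(p₁·p₂) ≈ 2.386 rad (136.7°).
Interpolate at f = 0.68 with slerp weights a = sin((1−f)δ)/sin δ ≈ 1.009, b = sin(fδ)/sin δ ≈ 1.457.
p = a·p₁ + b·p₂ ≈ (-0.077, 0.708, 0.702); φ = arcsin(p_z) ≈ 44.56°, λ = atan2(p_y, p_x) ≈ 96.21°.

≈ 44.6°N, 96.2°E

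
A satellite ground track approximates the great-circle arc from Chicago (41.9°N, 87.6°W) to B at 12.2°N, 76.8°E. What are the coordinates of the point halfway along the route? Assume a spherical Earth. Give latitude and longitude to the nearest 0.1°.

≈ 69.5°N, 39.3°E

Write both endpoints as unit vectors p₁, p₂ with components (cos φ cos λ, cos φ sin λ, sin φ).
The central angle between the endpoints is δ = arccos(p₁·p₂) ≈ 2.165 rad (124.0°).
Interpolate at f = 1/2 with slerp weights a = sin((1−f)δ)/sin δ ≈ 1.065, b = sin(fδ)/sin δ ≈ 1.065.
p = a·p₁ + b·p₂ ≈ (0.271, 0.222, 0.937); φ = arcsin(p_z) ≈ 69.51°, λ = atan2(p_y, p_x) ≈ 39.26°.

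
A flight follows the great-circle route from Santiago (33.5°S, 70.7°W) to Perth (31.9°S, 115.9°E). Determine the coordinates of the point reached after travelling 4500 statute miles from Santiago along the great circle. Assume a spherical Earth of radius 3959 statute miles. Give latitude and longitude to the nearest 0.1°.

Convert each endpoint to a unit vector on the sphere (x = cos φ cos λ, y = cos φ sin λ, z = sin φ).
The central angle between the endpoints is δ = arccos(p₁·p₂) ≈ 1.995 rad (114.3°). The total great-circle distance is δ·R ≈ 1.995 × 3959 ≈ 7898 mi, so the target fraction is f = 4500/7898 ≈ 0.570.
Interpolate at f ≈ 0.570 with slerp weights a = sin((1−f)δ)/sin δ ≈ 0.830, b = sin(fδ)/sin δ ≈ 0.995.
p = a·p₁ + b·p₂ ≈ (-0.140, 0.107, -0.984); φ = arcsin(p_z) ≈ -79.85°, λ = atan2(p_y, p_x) ≈ 142.74°.

≈ 79.8°S, 142.7°E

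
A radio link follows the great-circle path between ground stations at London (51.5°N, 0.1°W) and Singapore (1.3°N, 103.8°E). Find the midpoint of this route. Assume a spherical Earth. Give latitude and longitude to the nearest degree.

≈ 38°N, 68°E

Convert each endpoint to a unit vector on the sphere (x = cos φ cos λ, y = cos φ sin λ, z = sin φ).
The central angle between the endpoints is δ = arccos(p₁·p₂) ≈ 1.703 rad (97.6°).
Interpolate at f = 1/2 with slerp weights a = sin((1−f)δ)/sin δ ≈ 0.759, b = sin(fδ)/sin δ ≈ 0.759.
p = a·p₁ + b·p₂ ≈ (0.291, 0.736, 0.611); φ = arcsin(p_z) ≈ 37.67°, λ = atan2(p_y, p_x) ≈ 68.40°.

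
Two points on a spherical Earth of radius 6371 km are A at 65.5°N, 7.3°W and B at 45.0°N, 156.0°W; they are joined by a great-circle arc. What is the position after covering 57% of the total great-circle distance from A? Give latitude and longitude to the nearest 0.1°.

≈ 71.9°N, 134.7°W

Write both endpoints as unit vectors p₁, p₂ with components (cos φ cos λ, cos φ sin λ, sin φ).
The central angle between the endpoints is δ = arccos(p₁·p₂) ≈ 1.167 rad (66.9°).
Interpolate at f = 0.57 with slerp weights a = sin((1−f)δ)/sin δ ≈ 0.523, b = sin(fδ)/sin δ ≈ 0.671.
p = a·p₁ + b·p₂ ≈ (-0.218, -0.221, 0.951); φ = arcsin(p_z) ≈ 71.91°, λ = atan2(p_y, p_x) ≈ -134.71°.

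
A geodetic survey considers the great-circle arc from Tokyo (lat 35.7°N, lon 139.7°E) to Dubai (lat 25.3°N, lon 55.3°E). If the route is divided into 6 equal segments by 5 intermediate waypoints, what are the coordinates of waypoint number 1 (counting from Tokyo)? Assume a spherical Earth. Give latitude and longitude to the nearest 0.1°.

The haversine formula gives a central angle δ ≈ 1.244 rad (71.3°) between the endpoints.
Interpolate at f = 1/6 with slerp weights a = sin((1−f)δ)/sin δ ≈ 0.909, b = sin(fδ)/sin δ ≈ 0.217.
p = a·p₁ + b·p₂ ≈ (-0.451, 0.639, 0.623); φ = arcsin(p_z) ≈ 38.55°, λ = atan2(p_y, p_x) ≈ 125.22°.

≈ lat 38.6°N, lon 125.2°E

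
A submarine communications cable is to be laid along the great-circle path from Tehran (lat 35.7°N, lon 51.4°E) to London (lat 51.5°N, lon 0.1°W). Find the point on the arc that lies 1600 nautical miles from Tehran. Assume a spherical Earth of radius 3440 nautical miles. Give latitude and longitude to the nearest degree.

≈ lat 49°N, lon 20°E

The haversine formula gives a central angle δ ≈ 0.690 rad (39.5°) between the endpoints. The total great-circle distance is δ·R ≈ 0.690 × 3440 ≈ 2373 nmi, so the target fraction is f = 1600/2373 ≈ 0.674.
Interpolate at f ≈ 0.674 with slerp weights a = sin((1−f)δ)/sin δ ≈ 0.350, b = sin(fδ)/sin δ ≈ 0.705.
p = a·p₁ + b·p₂ ≈ (0.616, 0.221, 0.756); φ = arcsin(p_z) ≈ 49.10°, λ = atan2(p_y, p_x) ≈ 19.77°.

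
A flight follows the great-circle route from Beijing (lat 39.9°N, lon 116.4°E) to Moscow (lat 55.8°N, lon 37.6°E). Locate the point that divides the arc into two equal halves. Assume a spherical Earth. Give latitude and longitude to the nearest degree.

Write both endpoints as unit vectors p₁, p₂ with components (cos φ cos λ, cos φ sin λ, sin φ).
The central angle between the endpoints is δ = arccos(p₁·p₂) ≈ 0.909 rad (52.1°).
Interpolate at f = 1/2 with slerp weights a = sin((1−f)δ)/sin δ ≈ 0.557, b = sin(fδ)/sin δ ≈ 0.557.
p = a·p₁ + b·p₂ ≈ (0.058, 0.573, 0.817); φ = arcsin(p_z) ≈ 54.81°, λ = atan2(p_y, p_x) ≈ 84.22°.

≈ lat 55°N, lon 84°E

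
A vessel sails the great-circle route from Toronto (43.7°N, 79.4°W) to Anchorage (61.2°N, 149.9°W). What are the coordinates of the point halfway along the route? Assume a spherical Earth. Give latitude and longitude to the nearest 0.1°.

Write both endpoints as unit vectors p₁, p₂ with components (cos φ cos λ, cos φ sin λ, sin φ).
The central angle between the endpoints is δ = arccos(p₁·p₂) ≈ 0.765 rad (43.8°).
Interpolate at f = 1/2 with slerp weights a = sin((1−f)δ)/sin δ ≈ 0.539, b = sin(fδ)/sin δ ≈ 0.539.
p = a·p₁ + b·p₂ ≈ (-0.153, -0.513, 0.845); φ = arcsin(p_z) ≈ 57.62°, λ = atan2(p_y, p_x) ≈ -106.60°.

≈ 57.6°N, 106.6°W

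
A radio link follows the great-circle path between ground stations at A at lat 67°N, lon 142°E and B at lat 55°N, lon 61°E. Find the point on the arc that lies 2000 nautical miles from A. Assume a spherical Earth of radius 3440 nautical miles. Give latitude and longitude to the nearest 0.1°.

Write both endpoints as unit vectors p₁, p₂ with components (cos φ cos λ, cos φ sin λ, sin φ).
The central angle between the endpoints is δ = arccos(p₁·p₂) ≈ 0.661 rad (37.9°). The total great-circle distance is δ·R ≈ 0.661 × 3440 ≈ 2275 nmi, so the target fraction is f = 2000/2275 ≈ 0.879.
Interpolate at f ≈ 0.879 with slerp weights a = sin((1−f)δ)/sin δ ≈ 0.130, b = sin(fδ)/sin δ ≈ 0.894.
p = a·p₁ + b·p₂ ≈ (0.209, 0.480, 0.852); φ = arcsin(p_z) ≈ 58.45°, λ = atan2(p_y, p_x) ≈ 66.51°.

≈ lat 58.5°N, lon 66.5°E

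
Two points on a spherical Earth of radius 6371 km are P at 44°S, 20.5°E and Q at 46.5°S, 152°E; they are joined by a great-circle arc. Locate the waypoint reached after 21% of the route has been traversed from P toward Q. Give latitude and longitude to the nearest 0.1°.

From cos δ = sin φ₁ sin φ₂ + cos φ₁ cos φ₂ cos Δλ, the central angle is δ ≈ 1.394 rad (79.9°).
Interpolate at f = 0.21 with slerp weights a = sin((1−f)δ)/sin δ ≈ 0.906, b = sin(fδ)/sin δ ≈ 0.293.
p = a·p₁ + b·p₂ ≈ (0.432, 0.323, -0.842); φ = arcsin(p_z) ≈ -57.35°, λ = atan2(p_y, p_x) ≈ 36.77°.

≈ 57.3°S, 36.8°E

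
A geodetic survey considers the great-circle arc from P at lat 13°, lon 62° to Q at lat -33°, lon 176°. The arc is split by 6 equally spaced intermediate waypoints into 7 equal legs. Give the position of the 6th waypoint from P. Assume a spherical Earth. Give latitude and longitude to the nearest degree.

≈ lat -32°, lon 156°

From cos δ = sin φ₁ sin φ₂ + cos φ₁ cos φ₂ cos Δλ, the central angle is δ ≈ 2.043 rad (117.1°).
Interpolate at f = 6/7 with slerp weights a = sin((1−f)δ)/sin δ ≈ 0.323, b = sin(fδ)/sin δ ≈ 1.105.
p = a·p₁ + b·p₂ ≈ (-0.776, 0.343, -0.529); φ = arcsin(p_z) ≈ -31.94°, λ = atan2(p_y, p_x) ≈ 156.19°.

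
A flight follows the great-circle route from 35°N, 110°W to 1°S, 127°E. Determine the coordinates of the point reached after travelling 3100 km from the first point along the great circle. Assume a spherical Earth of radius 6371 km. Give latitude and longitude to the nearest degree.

≈ 39°N, 145°W

The haversine formula gives a central angle δ ≈ 2.044 rad (117.1°) between the endpoints. The total great-circle distance is δ·R ≈ 2.044 × 6371 ≈ 13025 km, so the target fraction is f = 3100/13025 ≈ 0.238.
Interpolate at f ≈ 0.238 with slerp weights a = sin((1−f)δ)/sin δ ≈ 1.124, b = sin(fδ)/sin δ ≈ 0.525.
p = a·p₁ + b·p₂ ≈ (-0.631, -0.445, 0.635); φ = arcsin(p_z) ≈ 39.44°, λ = atan2(p_y, p_x) ≈ -144.79°.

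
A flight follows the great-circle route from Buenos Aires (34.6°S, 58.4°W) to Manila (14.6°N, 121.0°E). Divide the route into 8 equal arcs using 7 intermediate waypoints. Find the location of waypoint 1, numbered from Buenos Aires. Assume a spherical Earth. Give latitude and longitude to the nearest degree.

The haversine formula gives a central angle δ ≈ 2.792 rad (160.0°) between the endpoints.
Interpolate at f = 1/8 with slerp weights a = sin((1−f)δ)/sin δ ≈ 1.879, b = sin(fδ)/sin δ ≈ 1.000.
p = a·p₁ + b·p₂ ≈ (0.312, -0.488, -0.815); φ = arcsin(p_z) ≈ -54.59°, λ = atan2(p_y, p_x) ≈ -57.40°.

≈ (55°S, 57°W)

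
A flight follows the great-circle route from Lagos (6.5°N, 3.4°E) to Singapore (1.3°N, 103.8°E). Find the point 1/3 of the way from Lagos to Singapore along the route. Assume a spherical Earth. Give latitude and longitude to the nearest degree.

The haversine formula gives a central angle δ ≈ 1.748 rad (100.2°) between the endpoints.
Interpolate at f = 1/3 with slerp weights a = sin((1−f)δ)/sin δ ≈ 0.934, b = sin(fδ)/sin δ ≈ 0.559.
p = a·p₁ + b·p₂ ≈ (0.793, 0.598, 0.118); φ = arcsin(p_z) ≈ 6.80°, λ = atan2(p_y, p_x) ≈ 37.02°.

≈ (7°N, 37°E)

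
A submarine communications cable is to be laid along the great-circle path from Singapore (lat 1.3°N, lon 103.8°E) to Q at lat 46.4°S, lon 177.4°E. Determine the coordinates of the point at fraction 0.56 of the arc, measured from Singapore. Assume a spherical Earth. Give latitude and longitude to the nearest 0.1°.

≈ lat 30.3°S, lon 137.0°E

From cos δ = sin φ₁ sin φ₂ + cos φ₁ cos φ₂ cos Δλ, the central angle is δ ≈ 1.392 rad (79.7°).
Interpolate at f = 0.56 with slerp weights a = sin((1−f)δ)/sin δ ≈ 0.584, b = sin(fδ)/sin δ ≈ 0.714.
p = a·p₁ + b·p₂ ≈ (-0.631, 0.589, -0.504); φ = arcsin(p_z) ≈ -30.26°, λ = atan2(p_y, p_x) ≈ 136.96°.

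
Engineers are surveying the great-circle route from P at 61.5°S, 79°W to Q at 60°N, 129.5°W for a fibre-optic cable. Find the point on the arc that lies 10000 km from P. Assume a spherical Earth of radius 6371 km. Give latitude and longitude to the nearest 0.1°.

≈ 24.6°N, 111.3°W

The haversine formula gives a central angle δ ≈ 2.226 rad (127.5°) between the endpoints. The total great-circle distance is δ·R ≈ 2.226 × 6371 ≈ 14182 km, so the target fraction is f = 10000/14182 ≈ 0.705.
Interpolate at f ≈ 0.705 with slerp weights a = sin((1−f)δ)/sin δ ≈ 0.770, b = sin(fδ)/sin δ ≈ 1.261.
p = a·p₁ + b·p₂ ≈ (-0.331, -0.847, 0.416); φ = arcsin(p_z) ≈ 24.57°, λ = atan2(p_y, p_x) ≈ -111.35°.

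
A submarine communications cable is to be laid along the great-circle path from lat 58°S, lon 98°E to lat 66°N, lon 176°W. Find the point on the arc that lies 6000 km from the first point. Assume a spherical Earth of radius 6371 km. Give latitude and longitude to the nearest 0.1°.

≈ lat 9.4°S, lon 128.8°E

Write both endpoints as unit vectors p₁, p₂ with components (cos φ cos λ, cos φ sin λ, sin φ).
The central angle between the endpoints is δ = arccos(p₁·p₂) ≈ 2.434 rad (139.4°). The total great-circle distance is δ·R ≈ 2.434 × 6371 ≈ 15505 km, so the target fraction is f = 6000/15505 ≈ 0.387.
Interpolate at f ≈ 0.387 with slerp weights a = sin((1−f)δ)/sin δ ≈ 1.533, b = sin(fδ)/sin δ ≈ 1.243.
p = a·p₁ + b·p₂ ≈ (-0.618, 0.769, -0.164); φ = arcsin(p_z) ≈ -9.45°, λ = atan2(p_y, p_x) ≈ 128.76°.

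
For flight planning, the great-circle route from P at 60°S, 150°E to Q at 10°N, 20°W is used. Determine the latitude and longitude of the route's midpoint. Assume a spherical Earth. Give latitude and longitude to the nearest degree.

≈ 54°S, 10°W

Convert each endpoint to a unit vector on the sphere (x = cos φ cos λ, y = cos φ sin λ, z = sin φ).
The central angle between the endpoints is δ = arccos(p₁·p₂) ≈ 2.259 rad (129.4°).
Interpolate at f = 1/2 with slerp weights a = sin((1−f)δ)/sin δ ≈ 1.171, b = sin(fδ)/sin δ ≈ 1.171.
p = a·p₁ + b·p₂ ≈ (0.577, -0.102, -0.811); φ = arcsin(p_z) ≈ -54.17°, λ = atan2(p_y, p_x) ≈ -10.00°.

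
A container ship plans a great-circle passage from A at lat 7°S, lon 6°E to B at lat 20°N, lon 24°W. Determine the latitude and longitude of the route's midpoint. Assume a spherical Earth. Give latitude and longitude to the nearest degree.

From cos δ = sin φ₁ sin φ₂ + cos φ₁ cos φ₂ cos Δλ, the central angle is δ ≈ 0.698 rad (40.0°).
Interpolate at f = 1/2 with slerp weights a = sin((1−f)δ)/sin δ ≈ 0.532, b = sin(fδ)/sin δ ≈ 0.532.
p = a·p₁ + b·p₂ ≈ (0.982, -0.148, 0.117); φ = arcsin(p_z) ≈ 6.73°, λ = atan2(p_y, p_x) ≈ -8.58°.

≈ lat 7°N, lon 9°W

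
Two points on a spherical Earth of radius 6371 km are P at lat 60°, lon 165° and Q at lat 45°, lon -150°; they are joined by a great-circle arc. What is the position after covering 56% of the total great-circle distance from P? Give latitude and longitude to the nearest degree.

The haversine formula gives a central angle δ ≈ 0.531 rad (30.4°) between the endpoints.
Interpolate at f = 0.56 with slerp weights a = sin((1−f)δ)/sin δ ≈ 0.457, b = sin(fδ)/sin δ ≈ 0.579.
p = a·p₁ + b·p₂ ≈ (-0.575, -0.145, 0.805); φ = arcsin(p_z) ≈ 53.62°, λ = atan2(p_y, p_x) ≈ -165.81°.

≈ lat 54°, lon -166°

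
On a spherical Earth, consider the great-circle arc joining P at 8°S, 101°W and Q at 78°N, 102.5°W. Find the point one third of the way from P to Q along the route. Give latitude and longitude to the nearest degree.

Write both endpoints as unit vectors p₁, p₂ with components (cos φ cos λ, cos φ sin λ, sin φ).
The central angle between the endpoints is δ = arccos(p₁·p₂) ≈ 1.501 rad (86.0°).
Interpolate at f = 1/3 with slerp weights a = sin((1−f)δ)/sin δ ≈ 0.844, b = sin(fδ)/sin δ ≈ 0.481.
p = a·p₁ + b·p₂ ≈ (-0.181, -0.918, 0.353); φ = arcsin(p_z) ≈ 20.67°, λ = atan2(p_y, p_x) ≈ -101.16°.

≈ 21°N, 101°W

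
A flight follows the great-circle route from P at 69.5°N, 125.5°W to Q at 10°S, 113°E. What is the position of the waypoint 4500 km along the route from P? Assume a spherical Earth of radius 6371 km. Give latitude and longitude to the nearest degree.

Convert each endpoint to a unit vector on the sphere (x = cos φ cos λ, y = cos φ sin λ, z = sin φ).
The central angle between the endpoints is δ = arccos(p₁·p₂) ≈ 1.921 rad (110.1°). The total great-circle distance is δ·R ≈ 1.921 × 6371 ≈ 12237 km, so the target fraction is f = 4500/12237 ≈ 0.368.
Interpolate at f ≈ 0.368 with slerp weights a = sin((1−f)δ)/sin δ ≈ 0.998, b = sin(fδ)/sin δ ≈ 0.691.
p = a·p₁ + b·p₂ ≈ (-0.469, 0.342, 0.814); φ = arcsin(p_z) ≈ 54.54°, λ = atan2(p_y, p_x) ≈ 143.89°.

≈ 55°N, 144°E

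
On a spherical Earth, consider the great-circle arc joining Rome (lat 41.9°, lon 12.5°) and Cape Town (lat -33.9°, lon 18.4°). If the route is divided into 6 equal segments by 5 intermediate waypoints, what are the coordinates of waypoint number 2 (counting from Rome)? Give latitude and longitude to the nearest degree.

Convert each endpoint to a unit vector on the sphere (x = cos φ cos λ, y = cos φ sin λ, z = sin φ).
The central angle between the endpoints is δ = arccos(p₁·p₂) ≈ 1.326 rad (76.0°).
Interpolate at f = 2/6 with slerp weights a = sin((1−f)δ)/sin δ ≈ 0.797, b = sin(fδ)/sin δ ≈ 0.441.
p = a·p₁ + b·p₂ ≈ (0.927, 0.244, 0.286); φ = arcsin(p_z) ≈ 16.64°, λ = atan2(p_y, p_x) ≈ 14.75°.

≈ lat 17°, lon 15°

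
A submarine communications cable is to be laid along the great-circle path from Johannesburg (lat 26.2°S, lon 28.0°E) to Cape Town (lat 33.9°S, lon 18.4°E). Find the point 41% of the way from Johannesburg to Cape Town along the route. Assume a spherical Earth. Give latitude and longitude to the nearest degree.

≈ lat 29°S, lon 24°E

Convert each endpoint to a unit vector on the sphere (x = cos φ cos λ, y = cos φ sin λ, z = sin φ).
The central angle between the endpoints is δ = arccos(p₁·p₂) ≈ 0.198 rad (11.3°).
Interpolate at f = 0.41 with slerp weights a = sin((1−f)δ)/sin δ ≈ 0.593, b = sin(fδ)/sin δ ≈ 0.412.
p = a·p₁ + b·p₂ ≈ (0.794, 0.358, -0.492); φ = arcsin(p_z) ≈ -29.44°, λ = atan2(p_y, p_x) ≈ 24.24°.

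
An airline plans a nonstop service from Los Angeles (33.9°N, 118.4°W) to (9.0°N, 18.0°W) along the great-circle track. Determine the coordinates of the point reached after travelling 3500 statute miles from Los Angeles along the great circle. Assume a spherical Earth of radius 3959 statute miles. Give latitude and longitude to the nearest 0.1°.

Convert each endpoint to a unit vector on the sphere (x = cos φ cos λ, y = cos φ sin λ, z = sin φ).
The central angle between the endpoints is δ = arccos(p₁·p₂) ≈ 1.632 rad (93.5°). The total great-circle distance is δ·R ≈ 1.632 × 3959 ≈ 6459 mi, so the target fraction is f = 3500/6459 ≈ 0.542.
Interpolate at f ≈ 0.542 with slerp weights a = sin((1−f)δ)/sin δ ≈ 0.681, b = sin(fδ)/sin δ ≈ 0.775.
p = a·p₁ + b·p₂ ≈ (0.459, -0.734, 0.501); φ = arcsin(p_z) ≈ 30.07°, λ = atan2(p_y, p_x) ≈ -57.98°.

≈ (30.1°N, 58.0°W)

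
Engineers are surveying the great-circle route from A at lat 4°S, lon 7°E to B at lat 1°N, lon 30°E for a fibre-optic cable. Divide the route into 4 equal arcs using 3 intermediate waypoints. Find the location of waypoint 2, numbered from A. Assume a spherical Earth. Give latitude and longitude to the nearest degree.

≈ lat 2°S, lon 19°E

From cos δ = sin φ₁ sin φ₂ + cos φ₁ cos φ₂ cos Δλ, the central angle is δ ≈ 0.411 rad (23.5°).
Interpolate at f = 2/4 with slerp weights a = sin((1−f)δ)/sin δ ≈ 0.511, b = sin(fδ)/sin δ ≈ 0.511.
p = a·p₁ + b·p₂ ≈ (0.948, 0.317, -0.027); φ = arcsin(p_z) ≈ -1.53°, λ = atan2(p_y, p_x) ≈ 18.51°.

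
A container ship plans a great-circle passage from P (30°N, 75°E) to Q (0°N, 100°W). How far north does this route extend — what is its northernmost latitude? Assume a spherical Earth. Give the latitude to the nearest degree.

The great circle lies in the plane with unit normal n̂ = (p₁ × p₂)/|p₁ × p₂|.
Here n̂_z ≈ -0.149; the vertex latitude is φ_max = arccos|n̂_z| ≈ 81.4°.

≈ 81°N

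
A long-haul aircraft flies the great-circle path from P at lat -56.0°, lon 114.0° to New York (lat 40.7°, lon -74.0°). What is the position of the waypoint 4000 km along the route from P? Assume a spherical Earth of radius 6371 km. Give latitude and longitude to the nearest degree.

≈ lat -77°, lon -156°

Convert each endpoint to a unit vector on the sphere (x = cos φ cos λ, y = cos φ sin λ, z = sin φ).
The central angle between the endpoints is δ = arccos(p₁·p₂) ≈ 2.859 rad (163.8°). The total great-circle distance is δ·R ≈ 2.859 × 6371 ≈ 18217 km, so the target fraction is f = 4000/18217 ≈ 0.220.
Interpolate at f ≈ 0.220 with slerp weights a = sin((1−f)δ)/sin δ ≈ 2.835, b = sin(fδ)/sin δ ≈ 2.109.
p = a·p₁ + b·p₂ ≈ (-0.204, -0.089, -0.975); φ = arcsin(p_z) ≈ -77.14°, λ = atan2(p_y, p_x) ≈ -156.48°.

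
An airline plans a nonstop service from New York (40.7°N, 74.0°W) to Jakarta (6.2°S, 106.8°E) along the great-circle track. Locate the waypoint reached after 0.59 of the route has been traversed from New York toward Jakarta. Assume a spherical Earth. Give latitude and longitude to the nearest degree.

Convert each endpoint to a unit vector on the sphere (x = cos φ cos λ, y = cos φ sin λ, z = sin φ).
The central angle between the endpoints is δ = arccos(p₁·p₂) ≈ 2.539 rad (145.5°).
Interpolate at f = 0.59 with slerp weights a = sin((1−f)δ)/sin δ ≈ 1.523, b = sin(fδ)/sin δ ≈ 1.761.
p = a·p₁ + b·p₂ ≈ (-0.188, 0.565, 0.803); φ = arcsin(p_z) ≈ 53.44°, λ = atan2(p_y, p_x) ≈ 108.35°.

≈ 53°N, 108°E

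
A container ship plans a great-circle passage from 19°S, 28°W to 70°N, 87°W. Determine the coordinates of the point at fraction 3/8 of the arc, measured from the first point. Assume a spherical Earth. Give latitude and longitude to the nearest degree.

From cos δ = sin φ₁ sin φ₂ + cos φ₁ cos φ₂ cos Δλ, the central angle is δ ≈ 1.711 rad (98.0°).
Interpolate at f = 3/8 with slerp weights a = sin((1−f)δ)/sin δ ≈ 0.885, b = sin(fδ)/sin δ ≈ 0.604.
p = a·p₁ + b·p₂ ≈ (0.750, -0.599, 0.280); φ = arcsin(p_z) ≈ 16.23°, λ = atan2(p_y, p_x) ≈ -38.63°.

≈ 16°N, 39°W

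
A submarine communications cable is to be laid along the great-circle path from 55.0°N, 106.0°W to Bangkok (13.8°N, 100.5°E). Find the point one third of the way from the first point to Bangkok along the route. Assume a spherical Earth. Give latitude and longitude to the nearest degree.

≈ 74°N, 172°E

Convert each endpoint to a unit vector on the sphere (x = cos φ cos λ, y = cos φ sin λ, z = sin φ).
The central angle between the endpoints is δ = arccos(p₁·p₂) ≈ 1.879 rad (107.6°).
Interpolate at f = 1/3 with slerp weights a = sin((1−f)δ)/sin δ ≈ 0.997, b = sin(fδ)/sin δ ≈ 0.615.
p = a·p₁ + b·p₂ ≈ (-0.266, 0.038, 0.963); φ = arcsin(p_z) ≈ 74.39°, λ = atan2(p_y, p_x) ≈ 171.93°.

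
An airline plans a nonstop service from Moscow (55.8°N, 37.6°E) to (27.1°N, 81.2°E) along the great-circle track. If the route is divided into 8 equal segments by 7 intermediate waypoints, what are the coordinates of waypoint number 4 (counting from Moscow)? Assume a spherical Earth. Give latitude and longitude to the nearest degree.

Write both endpoints as unit vectors p₁, p₂ with components (cos φ cos λ, cos φ sin λ, sin φ).
The central angle between the endpoints is δ = arccos(p₁·p₂) ≈ 0.739 rad (42.3°).
Interpolate at f = 4/8 with slerp weights a = sin((1−f)δ)/sin δ ≈ 0.536, b = sin(fδ)/sin δ ≈ 0.536.
p = a·p₁ + b·p₂ ≈ (0.312, 0.656, 0.688); φ = arcsin(p_z) ≈ 43.45°, λ = atan2(p_y, p_x) ≈ 64.56°.

≈ (43°N, 65°E)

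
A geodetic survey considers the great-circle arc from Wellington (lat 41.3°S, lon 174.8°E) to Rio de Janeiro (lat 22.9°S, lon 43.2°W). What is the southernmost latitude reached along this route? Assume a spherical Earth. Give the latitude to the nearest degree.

≈ 64°S

The great circle lies in the plane with unit normal n̂ = (p₁ × p₂)/|p₁ × p₂|.
Here n̂_z ≈ +0.445; the vertex latitude is φ_max = arccos|n̂_z| ≈ 63.6°.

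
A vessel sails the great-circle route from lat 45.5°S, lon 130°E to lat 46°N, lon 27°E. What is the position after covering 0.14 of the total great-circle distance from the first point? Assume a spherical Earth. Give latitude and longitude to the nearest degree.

≈ lat 35°S, lon 111°E

From cos δ = sin φ₁ sin φ₂ + cos φ₁ cos φ₂ cos Δλ, the central angle is δ ≈ 2.243 rad (128.5°).
Interpolate at f = 0.14 with slerp weights a = sin((1−f)δ)/sin δ ≈ 1.197, b = sin(fδ)/sin δ ≈ 0.395.
p = a·p₁ + b·p₂ ≈ (-0.295, 0.767, -0.570); φ = arcsin(p_z) ≈ -34.73°, λ = atan2(p_y, p_x) ≈ 111.03°.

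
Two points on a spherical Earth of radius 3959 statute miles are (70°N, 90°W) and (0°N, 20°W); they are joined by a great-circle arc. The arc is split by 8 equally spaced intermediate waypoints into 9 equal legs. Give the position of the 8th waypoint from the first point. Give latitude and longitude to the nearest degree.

≈ (9°N, 23°W)

From cos δ = sin φ₁ sin φ₂ + cos φ₁ cos φ₂ cos Δλ, the central angle is δ ≈ 1.454 rad (83.3°).
Interpolate at f = 8/9 with slerp weights a = sin((1−f)δ)/sin δ ≈ 0.162, b = sin(fδ)/sin δ ≈ 0.968.
p = a·p₁ + b·p₂ ≈ (0.910, -0.386, 0.152); φ = arcsin(p_z) ≈ 8.75°, λ = atan2(p_y, p_x) ≈ -23.02°.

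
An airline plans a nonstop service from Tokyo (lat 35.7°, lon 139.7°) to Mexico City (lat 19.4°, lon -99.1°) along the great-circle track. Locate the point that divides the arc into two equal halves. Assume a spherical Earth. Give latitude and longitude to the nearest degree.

Write both endpoints as unit vectors p₁, p₂ with components (cos φ cos λ, cos φ sin λ, sin φ).
The central angle between the endpoints is δ = arccos(p₁·p₂) ≈ 1.775 rad (101.7°).
Interpolate at f = 1/2 with slerp weights a = sin((1−f)δ)/sin δ ≈ 0.792, b = sin(fδ)/sin δ ≈ 0.792.
p = a·p₁ + b·p₂ ≈ (-0.609, -0.322, 0.725); φ = arcsin(p_z) ≈ 46.49°, λ = atan2(p_y, p_x) ≈ -152.15°.

≈ lat 46°, lon -152°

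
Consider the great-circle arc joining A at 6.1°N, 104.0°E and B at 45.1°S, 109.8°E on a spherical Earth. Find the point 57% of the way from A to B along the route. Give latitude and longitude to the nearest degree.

Convert each endpoint to a unit vector on the sphere (x = cos φ cos λ, y = cos φ sin λ, z = sin φ).
The central angle between the endpoints is δ = arccos(p₁·p₂) ≈ 0.898 rad (51.5°).
Interpolate at f = 0.57 with slerp weights a = sin((1−f)δ)/sin δ ≈ 0.482, b = sin(fδ)/sin δ ≈ 0.626.
p = a·p₁ + b·p₂ ≈ (-0.266, 0.881, -0.392); φ = arcsin(p_z) ≈ -23.11°, λ = atan2(p_y, p_x) ≈ 106.78°.

≈ 23°S, 107°E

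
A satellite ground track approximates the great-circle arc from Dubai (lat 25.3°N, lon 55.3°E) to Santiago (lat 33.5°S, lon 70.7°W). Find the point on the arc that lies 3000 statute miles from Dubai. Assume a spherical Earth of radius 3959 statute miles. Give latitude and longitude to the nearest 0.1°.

From cos δ = sin φ₁ sin φ₂ + cos φ₁ cos φ₂ cos Δλ, the central angle is δ ≈ 2.317 rad (132.8°). The total great-circle distance is δ·R ≈ 2.317 × 3959 ≈ 9174 mi, so the target fraction is f = 3000/9174 ≈ 0.327.
Interpolate at f ≈ 0.327 with slerp weights a = sin((1−f)δ)/sin δ ≈ 1.362, b = sin(fδ)/sin δ ≈ 0.936.
p = a·p₁ + b·p₂ ≈ (0.959, 0.276, 0.065); φ = arcsin(p_z) ≈ 3.75°, λ = atan2(p_y, p_x) ≈ 16.03°.

≈ lat 3.7°N, lon 16.0°E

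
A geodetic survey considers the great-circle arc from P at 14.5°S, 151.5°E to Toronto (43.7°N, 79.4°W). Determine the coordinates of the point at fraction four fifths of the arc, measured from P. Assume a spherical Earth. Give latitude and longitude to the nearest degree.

≈ 46°N, 116°W

From cos δ = sin φ₁ sin φ₂ + cos φ₁ cos φ₂ cos Δλ, the central angle is δ ≈ 2.232 rad (127.9°).
Interpolate at f = 4/5 with slerp weights a = sin((1−f)δ)/sin δ ≈ 0.547, b = sin(fδ)/sin δ ≈ 1.238.
p = a·p₁ + b·p₂ ≈ (-0.301, -0.627, 0.718); φ = arcsin(p_z) ≈ 45.93°, λ = atan2(p_y, p_x) ≈ -115.64°.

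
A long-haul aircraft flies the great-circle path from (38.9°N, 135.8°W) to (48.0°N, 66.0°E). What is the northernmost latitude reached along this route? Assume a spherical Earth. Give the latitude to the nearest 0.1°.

≈ 78.8°N

The great circle lies in the plane with unit normal n̂ = (p₁ × p₂)/|p₁ × p₂|.
Here n̂_z ≈ -0.193; the vertex latitude is φ_max = arccos|n̂_z| ≈ 78.8°.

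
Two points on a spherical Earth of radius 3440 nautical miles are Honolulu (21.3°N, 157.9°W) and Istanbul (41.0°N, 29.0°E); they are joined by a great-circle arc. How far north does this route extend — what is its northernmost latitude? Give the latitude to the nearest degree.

≈ 85°N

The great circle lies in the plane with unit normal n̂ = (p₁ × p₂)/|p₁ × p₂|.
Here n̂_z ≈ -0.095; the vertex latitude is φ_max = arccos|n̂_z| ≈ 84.5°.
Check via Clairaut: cos φ_max = |cos φ₁| · sin C = cos(21.3°)·sin(5.9°) ≈ 0.095, again giving ≈ 84.5°.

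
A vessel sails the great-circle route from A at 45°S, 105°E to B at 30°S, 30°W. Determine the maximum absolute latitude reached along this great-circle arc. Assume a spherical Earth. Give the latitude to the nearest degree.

≈ 64°S

The great circle lies in the plane with unit normal n̂ = (p₁ × p₂)/|p₁ × p₂|.
Here n̂_z ≈ -0.434; the vertex latitude is φ_max = arccos|n̂_z| ≈ 64.3°.
Check via Clairaut: cos φ_max = |cos φ₁| · sin C = cos(45.0°)·sin(142.1°) ≈ 0.434, again giving ≈ 64.3°.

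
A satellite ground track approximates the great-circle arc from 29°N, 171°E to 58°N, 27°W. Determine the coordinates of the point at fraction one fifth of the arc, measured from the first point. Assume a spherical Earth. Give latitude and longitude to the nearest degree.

The haversine formula gives a central angle δ ≈ 1.600 rad (91.7°) between the endpoints.
Interpolate at f = 1/5 with slerp weights a = sin((1−f)δ)/sin δ ≈ 0.959, b = sin(fδ)/sin δ ≈ 0.315.
p = a·p₁ + b·p₂ ≈ (-0.679, 0.055, 0.732); φ = arcsin(p_z) ≈ 47.03°, λ = atan2(p_y, p_x) ≈ 175.34°.

≈ 47°N, 175°E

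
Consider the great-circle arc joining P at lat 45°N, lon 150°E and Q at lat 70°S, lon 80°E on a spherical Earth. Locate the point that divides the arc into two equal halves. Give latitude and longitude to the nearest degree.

≈ lat 15°S, lon 129°E

Write both endpoints as unit vectors p₁, p₂ with components (cos φ cos λ, cos φ sin λ, sin φ).
The central angle between the endpoints is δ = arccos(p₁·p₂) ≈ 2.192 rad (125.6°).
Interpolate at f = 1/2 with slerp weights a = sin((1−f)δ)/sin δ ≈ 1.093, b = sin(fδ)/sin δ ≈ 1.093.
p = a·p₁ + b·p₂ ≈ (-0.605, 0.755, -0.254); φ = arcsin(p_z) ≈ -14.73°, λ = atan2(p_y, p_x) ≈ 128.69°.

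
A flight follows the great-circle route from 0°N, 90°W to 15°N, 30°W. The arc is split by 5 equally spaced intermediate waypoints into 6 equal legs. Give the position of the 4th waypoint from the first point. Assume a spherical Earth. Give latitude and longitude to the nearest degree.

≈ 11°N, 51°W

Convert each endpoint to a unit vector on the sphere (x = cos φ cos λ, y = cos φ sin λ, z = sin φ).
The central angle between the endpoints is δ = arccos(p₁·p₂) ≈ 1.067 rad (61.1°).
Interpolate at f = 4/6 with slerp weights a = sin((1−f)δ)/sin δ ≈ 0.398, b = sin(fδ)/sin δ ≈ 0.745.
p = a·p₁ + b·p₂ ≈ (0.624, -0.758, 0.193); φ = arcsin(p_z) ≈ 11.12°, λ = atan2(p_y, p_x) ≈ -50.54°.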